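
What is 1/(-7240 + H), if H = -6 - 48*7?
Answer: -1/7582 ≈ -0.00013189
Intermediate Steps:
H = -342 (H = -6 - 336 = -342)
1/(-7240 + H) = 1/(-7240 - 342) = 1/(-7582) = -1/7582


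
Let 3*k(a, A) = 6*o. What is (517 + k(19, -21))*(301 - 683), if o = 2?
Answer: -199022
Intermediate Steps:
k(a, A) = 4 (k(a, A) = (6*2)/3 = (⅓)*12 = 4)
(517 + k(19, -21))*(301 - 683) = (517 + 4)*(301 - 683) = 521*(-382) = -199022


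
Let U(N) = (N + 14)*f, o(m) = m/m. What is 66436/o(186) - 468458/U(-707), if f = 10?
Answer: 230434969/3465 ≈ 66504.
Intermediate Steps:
o(m) = 1
U(N) = 140 + 10*N (U(N) = (N + 14)*10 = (14 + N)*10 = 140 + 10*N)
66436/o(186) - 468458/U(-707) = 66436/1 - 468458/(140 + 10*(-707)) = 66436*1 - 468458/(140 - 7070) = 66436 - 468458/(-6930) = 66436 - 468458*(-1/6930) = 66436 + 234229/3465 = 230434969/3465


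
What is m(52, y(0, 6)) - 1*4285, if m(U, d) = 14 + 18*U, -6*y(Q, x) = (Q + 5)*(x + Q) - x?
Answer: -3335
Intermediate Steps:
y(Q, x) = x/6 - (5 + Q)*(Q + x)/6 (y(Q, x) = -((Q + 5)*(x + Q) - x)/6 = -((5 + Q)*(Q + x) - x)/6 = -(-x + (5 + Q)*(Q + x))/6 = x/6 - (5 + Q)*(Q + x)/6)
m(52, y(0, 6)) - 1*4285 = (14 + 18*52) - 1*4285 = (14 + 936) - 4285 = 950 - 4285 = -3335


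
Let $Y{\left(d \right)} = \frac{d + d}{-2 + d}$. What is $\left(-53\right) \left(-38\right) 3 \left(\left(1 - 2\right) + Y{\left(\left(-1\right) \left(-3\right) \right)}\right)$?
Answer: $30210$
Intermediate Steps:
$Y{\left(d \right)} = \frac{2 d}{-2 + d}$
$\left(-53\right) \left(-38\right) 3 \left(\left(1 - 2\right) + Y{\left(\left(-1\right) \left(-3\right) \right)}\right) = \left(-53\right) \left(-38\right) 3 \left(\left(1 - 2\right) + \frac{2 \left(\left(-1\right) \left(-3\right)\right)}{-2 - -3}\right) = 2014 \cdot 3 \left(-1 + 2 \cdot 3 \frac{1}{-2 + 3}\right) = 2014 \cdot 3 \left(-1 + 2 \cdot 3 \cdot 1^{-1}\right) = 2014 \cdot 3 \left(-1 + 2 \cdot 3 \cdot 1\right) = 2014 \cdot 3 \left(-1 + 6\right) = 2014 \cdot 3 \cdot 5 = 2014 \cdot 15 = 30210$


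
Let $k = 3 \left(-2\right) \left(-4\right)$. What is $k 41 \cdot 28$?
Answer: $27552$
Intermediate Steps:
$k = 24$ ($k = \left(-6\right) \left(-4\right) = 24$)
$k 41 \cdot 28 = 24 \cdot 41 \cdot 28 = 984 \cdot 28 = 27552$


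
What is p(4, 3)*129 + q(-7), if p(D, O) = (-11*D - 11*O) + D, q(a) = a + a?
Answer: -9431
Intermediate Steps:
q(a) = 2*a
p(D, O) = -11*O - 10*D
p(4, 3)*129 + q(-7) = (-11*3 - 10*4)*129 + 2*(-7) = (-33 - 40)*129 - 14 = -73*129 - 14 = -9417 - 14 = -9431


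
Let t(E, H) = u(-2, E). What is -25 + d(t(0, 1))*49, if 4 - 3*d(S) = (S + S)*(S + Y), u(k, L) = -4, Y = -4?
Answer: -1005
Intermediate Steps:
t(E, H) = -4
d(S) = 4/3 - 2*S*(-4 + S)/3 (d(S) = 4/3 - (S + S)*(S - 4)/3 = 4/3 - 2*S*(-4 + S)/3)
-25 + d(t(0, 1))*49 = -25 + (4/3 - ⅔*(-4)² + (8/3)*(-4))*49 = -25 + (4/3 - ⅔*16 - 32/3)*49 = -25 + (4/3 - 32/3 - 32/3)*49 = -25 - 20*49 = -25 - 980 = -1005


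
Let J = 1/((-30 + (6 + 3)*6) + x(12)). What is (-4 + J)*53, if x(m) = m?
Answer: -7579/36 ≈ -210.53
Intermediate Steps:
J = 1/36 (J = 1/((-30 + (6 + 3)*6) + 12) = 1/((-30 + 9*6) + 12) = 1/((-30 + 54) + 12) = 1/(24 + 12) = 1/36 ≈ 0.027778)
(-4 + J)*53 = (-4 + 1/36)*53 = -143/36*53 = -7579/36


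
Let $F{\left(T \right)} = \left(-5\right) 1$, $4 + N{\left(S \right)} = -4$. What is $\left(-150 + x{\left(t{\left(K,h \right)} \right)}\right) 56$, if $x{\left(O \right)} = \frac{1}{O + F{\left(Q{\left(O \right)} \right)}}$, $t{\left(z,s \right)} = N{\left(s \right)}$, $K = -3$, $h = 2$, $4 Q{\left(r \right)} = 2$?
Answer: $- \frac{109256}{13} \approx -8404.3$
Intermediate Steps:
$N{\left(S \right)} = -8$ ($N{\left(S \right)} = -4 - 4 = -8$)
$Q{\left(r \right)} = \frac{1}{2}$ ($Q{\left(r \right)} = \frac{1}{4} \cdot 2 = \frac{1}{2}$)
$F{\left(T \right)} = -5$
$t{\left(z,s \right)} = -8$
$x{\left(O \right)} = \frac{1}{-5 + O}$ ($x{\left(O \right)} = \frac{1}{O - 5} = \frac{1}{-5 + O}$)
$\left(-150 + x{\left(t{\left(K,h \right)} \right)}\right) 56 = \left(-150 + \frac{1}{-5 - 8}\right) 56 = \left(-150 + \frac{1}{-13}\right) 56 = \left(-150 - \frac{1}{13}\right) 56 = \left(- \frac{1951}{13}\right) 56 = - \frac{109256}{13}$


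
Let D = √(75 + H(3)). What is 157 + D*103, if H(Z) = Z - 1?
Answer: 157 + 103*√77 ≈ 1060.8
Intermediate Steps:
H(Z) = -1 + Z
D = √77 (D = √(75 + (-1 + 3)) = √(75 + 2) = √77 ≈ 8.7750)
157 + D*103 = 157 + √77*103 = 157 + 103*√77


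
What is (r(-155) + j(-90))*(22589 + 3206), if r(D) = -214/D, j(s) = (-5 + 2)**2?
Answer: 8300831/31 ≈ 2.6777e+5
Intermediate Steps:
j(s) = 9 (j(s) = (-3)**2 = 9)
(r(-155) + j(-90))*(22589 + 3206) = (-214/(-155) + 9)*(22589 + 3206) = (-214*(-1/155) + 9)*25795 = (214/155 + 9)*25795 = (1609/155)*25795 = 8300831/31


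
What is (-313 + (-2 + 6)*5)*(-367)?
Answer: 107531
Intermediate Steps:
(-313 + (-2 + 6)*5)*(-367) = (-313 + 4*5)*(-367) = (-313 + 20)*(-367) = -293*(-367) = 107531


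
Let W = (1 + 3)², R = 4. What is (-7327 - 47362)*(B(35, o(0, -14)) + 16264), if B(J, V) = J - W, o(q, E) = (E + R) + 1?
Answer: -890500987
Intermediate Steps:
W = 16 (W = 4² = 16)
o(q, E) = 5 + E (o(q, E) = (E + 4) + 1 = (4 + E) + 1 = 5 + E)
B(J, V) = -16 + J (B(J, V) = J - 1*16 = J - 16 = -16 + J)
(-7327 - 47362)*(B(35, o(0, -14)) + 16264) = (-7327 - 47362)*((-16 + 35) + 16264) = -54689*(19 + 16264) = -54689*16283 = -890500987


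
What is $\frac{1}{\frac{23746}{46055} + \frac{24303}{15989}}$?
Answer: $\frac{736373395}{1498949459} \approx 0.49126$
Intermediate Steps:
$\frac{1}{\frac{23746}{46055} + \frac{24303}{15989}} = \frac{1}{\frac{1498949459}{736373395}} = \frac{736373395}{1498949459}$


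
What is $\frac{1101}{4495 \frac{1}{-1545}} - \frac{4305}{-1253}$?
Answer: $- \frac{60344526}{160921} \approx -374.99$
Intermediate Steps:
$\frac{1101}{4495 \frac{1}{-1545}} - \frac{4305}{-1253} = \frac{1101}{4495 \left(- \frac{1}{1545}\right)} - - \frac{615}{179} = \frac{1101}{- \frac{899}{309}} + \frac{615}{179} = 1101 \left(- \frac{309}{899}\right) + \frac{615}{179} = - \frac{340209}{899} + \frac{615}{179} = - \frac{60344526}{160921}$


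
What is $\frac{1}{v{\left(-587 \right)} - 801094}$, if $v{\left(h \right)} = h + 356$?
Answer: $- \frac{1}{801325} \approx -1.2479 \cdot 10^{-6}$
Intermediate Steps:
$v{\left(h \right)} = 356 + h$
$\frac{1}{v{\left(-587 \right)} - 801094} = \frac{1}{\left(356 - 587\right) - 801094} = \frac{1}{-231 - 801094} = \frac{1}{-801325} = - \frac{1}{801325}$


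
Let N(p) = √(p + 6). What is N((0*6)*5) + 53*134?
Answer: 7102 + √6 ≈ 7104.5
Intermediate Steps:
N(p) = √(6 + p)
N((0*6)*5) + 53*134 = √(6 + (0*6)*5) + 53*134 = √(6 + 0*5) + 7102 = √(6 + 0) + 7102 = √6 + 7102 = 7102 + √6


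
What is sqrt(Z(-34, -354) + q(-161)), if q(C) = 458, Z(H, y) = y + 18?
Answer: sqrt(122) ≈ 11.045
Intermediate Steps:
Z(H, y) = 18 + y
sqrt(Z(-34, -354) + q(-161)) = sqrt((18 - 354) + 458) = sqrt(-336 + 458) = sqrt(122)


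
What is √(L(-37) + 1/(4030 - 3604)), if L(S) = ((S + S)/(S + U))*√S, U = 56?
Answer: √(153786 - 255155256*I*√37)/8094 ≈ 3.4419 - 3.4415*I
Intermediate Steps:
L(S) = 2*S^(3/2)/(56 + S) (L(S) = ((S + S)/(S + 56))*√S = ((2*S)/(56 + S))*√S = (2*S/(56 + S))*√S = 2*S^(3/2)/(56 + S))
√(L(-37) + 1/(4030 - 3604)) = √(2*(-37)^(3/2)/(56 - 37) + 1/(4030 - 3604)) = √(2*(-37*I*√37)/19 + 1/426) = √(2*(-37*I*√37)*(1/19) + 1/426) = √(-74*I*√37/19 + 1/426) = √(1/426 - 74*I*√37/19)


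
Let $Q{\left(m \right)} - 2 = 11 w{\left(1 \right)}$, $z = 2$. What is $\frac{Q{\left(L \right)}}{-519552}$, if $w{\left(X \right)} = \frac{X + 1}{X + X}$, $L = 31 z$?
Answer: $- \frac{13}{519552} \approx -2.5022 \cdot 10^{-5}$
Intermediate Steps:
$L = 62$ ($L = 31 \cdot 2 = 62$)
$w{\left(X \right)} = \frac{1 + X}{2 X}$
$Q{\left(m \right)} = 13$ ($Q{\left(m \right)} = 2 + 11 \frac{1 + 1}{2 \cdot 1} = 2 + 11 \cdot \frac{1}{2} \cdot 1 \cdot 2 = 2 + 11 \cdot 1 = 2 + 11 = 13$)
$\frac{Q{\left(L \right)}}{-519552} = \frac{13}{-519552} = 13 \left(- \frac{1}{519552}\right) = - \frac{13}{519552}$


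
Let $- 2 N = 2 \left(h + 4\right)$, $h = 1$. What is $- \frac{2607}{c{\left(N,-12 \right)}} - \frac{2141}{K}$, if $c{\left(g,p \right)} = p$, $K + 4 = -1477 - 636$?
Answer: $\frac{1848237}{8468} \approx 218.26$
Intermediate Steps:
$K = -2117$ ($K = -4 - 2113 = -2117$)
$N = -5$ ($N = - \frac{2 \left(1 + 4\right)}{2} = - \frac{2 \cdot 5}{2} = \left(- \frac{1}{2}\right) 10 = -5$)
$- \frac{2607}{c{\left(N,-12 \right)}} - \frac{2141}{K} = - \frac{2607}{-12} - \frac{2141}{-2117} = \left(-2607\right) \left(- \frac{1}{12}\right) - - \frac{2141}{2117} = \frac{869}{4} + \frac{2141}{2117} = \frac{1848237}{8468}$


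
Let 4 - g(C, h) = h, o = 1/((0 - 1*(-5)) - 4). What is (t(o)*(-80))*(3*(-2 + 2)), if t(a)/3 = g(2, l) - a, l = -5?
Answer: 0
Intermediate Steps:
o = 1 (o = 1/((0 + 5) - 4) = 1/(5 - 4) = 1/1 = 1)
g(C, h) = 4 - h
t(a) = 27 - 3*a (t(a) = 3*((4 - 1*(-5)) - a) = 3*((4 + 5) - a) = 3*(9 - a) = 27 - 3*a)
(t(o)*(-80))*(3*(-2 + 2)) = ((27 - 3*1)*(-80))*(3*(-2 + 2)) = ((27 - 3)*(-80))*(3*0) = (24*(-80))*0 = -1920*0 = 0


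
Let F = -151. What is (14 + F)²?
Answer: 18769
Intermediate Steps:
(14 + F)² = (14 - 151)² = (-137)² = 18769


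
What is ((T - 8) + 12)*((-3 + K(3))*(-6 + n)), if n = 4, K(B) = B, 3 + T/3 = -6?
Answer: 0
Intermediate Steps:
T = -27 (T = -9 + 3*(-6) = -9 - 18 = -27)
((T - 8) + 12)*((-3 + K(3))*(-6 + n)) = ((-27 - 8) + 12)*((-3 + 3)*(-6 + 4)) = (-35 + 12)*(0*(-2)) = -23*0 = 0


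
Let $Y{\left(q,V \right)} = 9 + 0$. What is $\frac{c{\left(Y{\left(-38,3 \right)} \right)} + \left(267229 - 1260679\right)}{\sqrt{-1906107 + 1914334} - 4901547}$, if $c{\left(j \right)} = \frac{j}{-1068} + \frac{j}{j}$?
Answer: $\frac{1733519574459309}{8552958022653592} + \frac{353667847 \sqrt{8227}}{8552958022653592} \approx 0.20268$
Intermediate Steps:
$Y{\left(q,V \right)} = 9$
$c{\left(j \right)} = 1 - \frac{j}{1068}$ ($c{\left(j \right)} = j \left(- \frac{1}{1068}\right) + 1 = - \frac{j}{1068} + 1 = 1 - \frac{j}{1068}$)
$\frac{c{\left(Y{\left(-38,3 \right)} \right)} + \left(267229 - 1260679\right)}{\sqrt{-1906107 + 1914334} - 4901547} = \frac{\left(1 - \frac{3}{356}\right) + \left(267229 - 1260679\right)}{\sqrt{-1906107 + 1914334} - 4901547} = \frac{\left(1 - \frac{3}{356}\right) - 993450}{\sqrt{8227} - 4901547} = \frac{\frac{353}{356} - 993450}{-4901547 + \sqrt{8227}} = - \frac{353667847}{356 \left(-4901547 + \sqrt{8227}\right)}$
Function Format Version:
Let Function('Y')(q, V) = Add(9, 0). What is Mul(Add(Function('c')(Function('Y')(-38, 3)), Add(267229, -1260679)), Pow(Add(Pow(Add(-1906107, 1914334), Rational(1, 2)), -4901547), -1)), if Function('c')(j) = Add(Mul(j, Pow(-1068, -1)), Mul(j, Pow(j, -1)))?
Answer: Add(Rational(1733519574459309, 8552958022653592), Mul(Rational(353667847, 8552958022653592), Pow(8227, Rational(1, 2)))) ≈ 0.20268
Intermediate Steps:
Function('Y')(q, V) = 9
Function('c')(j) = Add(1, Mul(Rational(-1, 1068), j)) (Function('c')(j) = Add(Mul(j, Rational(-1, 1068)), 1) = Add(Mul(Rational(-1, 1068), j), 1) = Add(1, Mul(Rational(-1, 1068), j)))
Mul(Add(Function('c')(Function('Y')(-38, 3)), Add(267229, -1260679)), Pow(Add(Pow(Add(-1906107, 1914334), Rational(1, 2)), -4901547), -1)) = Mul(Add(Add(1, Mul(Rational(-1, 1068), 9)), Add(267229, -1260679)), Pow(Add(Pow(Add(-1906107, 1914334), Rational(1, 2)), -4901547), -1)) = Mul(Add(Add(1, Rational(-3, 356)), -993450), Pow(Add(Pow(8227, Rational(1, 2)), -4901547), -1)) = Mul(Add(Rational(353, 356), -993450), Pow(Add(-4901547, Pow(8227, Rational(1, 2))), -1)) = Mul(Rational(-353667847, 356), Pow(Add(-4901547, Pow(8227, Rational(1, 2))), -1))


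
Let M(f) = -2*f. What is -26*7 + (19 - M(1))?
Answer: -161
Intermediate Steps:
-26*7 + (19 - M(1)) = -26*7 + (19 - (-2)) = -182 + (19 - 1*(-2)) = -182 + (19 + 2) = -182 + 21 = -161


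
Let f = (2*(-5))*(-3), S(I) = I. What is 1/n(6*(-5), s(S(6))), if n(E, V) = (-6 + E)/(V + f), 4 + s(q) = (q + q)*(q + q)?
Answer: -85/18 ≈ -4.7222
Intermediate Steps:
f = 30 (f = -10*(-3) = 30)
s(q) = -4 + 4*q**2 (s(q) = -4 + (q + q)*(q + q) = -4 + (2*q)*(2*q) = -4 + 4*q**2)
n(E, V) = (-6 + E)/(30 + V) (n(E, V) = (-6 + E)/(V + 30) = (-6 + E)/(30 + V))
1/n(6*(-5), s(S(6))) = 1/((-6 + 6*(-5))/(30 + (-4 + 4*6**2))) = 1/((-6 - 30)/(30 + (-4 + 4*36))) = 1/(-36/(30 + (-4 + 144))) = 1/(-36/(30 + 140)) = 1/(-36/170) = 1/((1/170)*(-36)) = 1/(-18/85) = -85/18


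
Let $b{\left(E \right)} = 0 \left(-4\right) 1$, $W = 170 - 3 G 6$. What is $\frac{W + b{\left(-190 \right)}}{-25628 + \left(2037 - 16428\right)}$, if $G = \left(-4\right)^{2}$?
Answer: $\frac{48960}{40019} \approx 1.2234$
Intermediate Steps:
$G = 16$
$W = -48960$ ($W = 170 \left(-3\right) 16 \cdot 6 = 170 \left(\left(-48\right) 6\right) = 170 \left(-288\right) = -48960$)
$b{\left(E \right)} = 0$ ($b{\left(E \right)} = 0 \cdot 1 = 0$)
$\frac{W + b{\left(-190 \right)}}{-25628 + \left(2037 - 16428\right)} = \frac{-48960 + 0}{-25628 + \left(2037 - 16428\right)} = - \frac{48960}{-25628 + \left(2037 - 16428\right)} = - \frac{48960}{-25628 - 14391} = - \frac{48960}{-40019} = \left(-48960\right) \left(- \frac{1}{40019}\right) = \frac{48960}{40019}$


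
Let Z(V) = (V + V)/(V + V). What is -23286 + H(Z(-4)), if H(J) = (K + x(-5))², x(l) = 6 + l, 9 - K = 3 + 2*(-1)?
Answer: -23205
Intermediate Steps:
Z(V) = 1 (Z(V) = (2*V)/((2*V)) = (2*V)*(1/(2*V)) = 1)
K = 8 (K = 9 - (3 + 2*(-1)) = 9 - (3 - 2) = 9 - 1*1 = 9 - 1 = 8)
H(J) = 81 (H(J) = (8 + (6 - 5))² = (8 + 1)² = 9² = 81)
-23286 + H(Z(-4)) = -23286 + 81 = -23205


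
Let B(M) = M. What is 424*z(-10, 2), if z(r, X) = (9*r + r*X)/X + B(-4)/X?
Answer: -24168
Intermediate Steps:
z(r, X) = -4/X + (9*r + X*r)/X (z(r, X) = (9*r + r*X)/X - 4/X = (9*r + X*r)/X - 4/X = -4/X + (9*r + X*r)/X)
424*z(-10, 2) = 424*((-4 + 9*(-10) + 2*(-10))/2) = 424*((-4 - 90 - 20)/2) = 424*((1/2)*(-114)) = 424*(-57) = -24168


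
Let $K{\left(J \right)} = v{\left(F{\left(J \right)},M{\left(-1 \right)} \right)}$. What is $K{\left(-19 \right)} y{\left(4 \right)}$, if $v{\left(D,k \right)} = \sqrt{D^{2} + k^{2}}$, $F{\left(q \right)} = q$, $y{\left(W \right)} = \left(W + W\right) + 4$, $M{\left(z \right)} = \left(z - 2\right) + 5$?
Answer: $12 \sqrt{365} \approx 229.26$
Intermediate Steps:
$M{\left(z \right)} = 3 + z$ ($M{\left(z \right)} = \left(-2 + z\right) + 5 = 3 + z$)
$y{\left(W \right)} = 4 + 2 W$ ($y{\left(W \right)} = 2 W + 4 = 4 + 2 W$)
$K{\left(J \right)} = \sqrt{4 + J^{2}}$ ($K{\left(J \right)} = \sqrt{J^{2} + \left(3 - 1\right)^{2}} = \sqrt{J^{2} + 2^{2}} = \sqrt{J^{2} + 4} = \sqrt{4 + J^{2}}$)
$K{\left(-19 \right)} y{\left(4 \right)} = \sqrt{4 + \left(-19\right)^{2}} \left(4 + 2 \cdot 4\right) = \sqrt{4 + 361} \left(4 + 8\right) = \sqrt{365} \cdot 12 = 12 \sqrt{365}$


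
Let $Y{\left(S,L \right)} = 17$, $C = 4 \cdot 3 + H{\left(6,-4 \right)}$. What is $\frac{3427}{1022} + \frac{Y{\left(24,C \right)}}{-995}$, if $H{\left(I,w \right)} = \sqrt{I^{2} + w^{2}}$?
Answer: $\frac{3392491}{1016890} \approx 3.3361$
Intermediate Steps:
$C = 12 + 2 \sqrt{13}$ ($C = 4 \cdot 3 + \sqrt{6^{2} + \left(-4\right)^{2}} = 12 + \sqrt{36 + 16} = 12 + \sqrt{52} = 12 + 2 \sqrt{13} \approx 19.211$)
$\frac{3427}{1022} + \frac{Y{\left(24,C \right)}}{-995} = \frac{3427}{1022} + \frac{17}{-995} = 3427 \cdot \frac{1}{1022} + 17 \left(- \frac{1}{995}\right) = \frac{3427}{1022} - \frac{17}{995} = \frac{3392491}{1016890}$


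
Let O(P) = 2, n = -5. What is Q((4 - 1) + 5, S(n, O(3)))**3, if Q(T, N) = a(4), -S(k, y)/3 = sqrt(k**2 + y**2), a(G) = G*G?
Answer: 4096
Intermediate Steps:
a(G) = G**2
S(k, y) = -3*sqrt(k**2 + y**2)
Q(T, N) = 16 (Q(T, N) = 4**2 = 16)
Q((4 - 1) + 5, S(n, O(3)))**3 = 16**3 = 4096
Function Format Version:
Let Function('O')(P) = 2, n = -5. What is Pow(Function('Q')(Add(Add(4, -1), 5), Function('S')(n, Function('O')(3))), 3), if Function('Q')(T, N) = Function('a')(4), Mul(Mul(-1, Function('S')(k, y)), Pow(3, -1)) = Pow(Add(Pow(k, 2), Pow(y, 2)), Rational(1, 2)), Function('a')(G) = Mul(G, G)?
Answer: 4096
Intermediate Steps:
Function('a')(G) = Pow(G, 2)
Function('S')(k, y) = Mul(-3, Pow(Add(Pow(k, 2), Pow(y, 2)), Rational(1, 2)))
Function('Q')(T, N) = 16 (Function('Q')(T, N) = Pow(4, 2) = 16)
Pow(Function('Q')(Add(Add(4, -1), 5), Function('S')(n, Function('O')(3))), 3) = Pow(16, 3) = 4096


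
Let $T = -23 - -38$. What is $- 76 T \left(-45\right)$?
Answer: $51300$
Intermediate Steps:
$T = 15$ ($T = -23 + 38 = 15$)
$- 76 T \left(-45\right) = \left(-76\right) 15 \left(-45\right) = \left(-1140\right) \left(-45\right) = 51300$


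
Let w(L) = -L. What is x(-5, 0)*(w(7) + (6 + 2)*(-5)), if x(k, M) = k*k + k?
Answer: -940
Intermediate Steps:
x(k, M) = k + k² (x(k, M) = k² + k = k + k²)
x(-5, 0)*(w(7) + (6 + 2)*(-5)) = (-5*(1 - 5))*(-1*7 + (6 + 2)*(-5)) = (-5*(-4))*(-7 + 8*(-5)) = 20*(-7 - 40) = 20*(-47) = -940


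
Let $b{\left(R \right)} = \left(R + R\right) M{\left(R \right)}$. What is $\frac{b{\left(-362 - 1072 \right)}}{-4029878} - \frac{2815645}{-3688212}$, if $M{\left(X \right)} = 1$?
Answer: $\frac{5678641816663}{7431522199068} \approx 0.76413$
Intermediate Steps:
$b{\left(R \right)} = 2 R$ ($b{\left(R \right)} = \left(R + R\right) 1 = 2 R 1 = 2 R$)
$\frac{b{\left(-362 - 1072 \right)}}{-4029878} - \frac{2815645}{-3688212} = \frac{2 \left(-362 - 1072\right)}{-4029878} - \frac{2815645}{-3688212} = 2 \left(-362 - 1072\right) \left(- \frac{1}{4029878}\right) - - \frac{2815645}{3688212} = 2 \left(-1434\right) \left(- \frac{1}{4029878}\right) + \frac{2815645}{3688212} = \left(-2868\right) \left(- \frac{1}{4029878}\right) + \frac{2815645}{3688212} = \frac{1434}{2014939} + \frac{2815645}{3688212} = \frac{5678641816663}{7431522199068}$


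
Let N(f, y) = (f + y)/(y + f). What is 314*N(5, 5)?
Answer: 314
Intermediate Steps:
N(f, y) = 1 (N(f, y) = (f + y)/(f + y) = 1)
314*N(5, 5) = 314*1 = 314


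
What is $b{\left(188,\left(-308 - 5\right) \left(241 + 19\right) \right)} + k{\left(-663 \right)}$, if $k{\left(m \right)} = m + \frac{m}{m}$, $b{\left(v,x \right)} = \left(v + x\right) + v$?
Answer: $-81666$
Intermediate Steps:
$b{\left(v,x \right)} = x + 2 v$
$k{\left(m \right)} = 1 + m$ ($k{\left(m \right)} = m + 1 = 1 + m$)
$b{\left(188,\left(-308 - 5\right) \left(241 + 19\right) \right)} + k{\left(-663 \right)} = \left(\left(-308 - 5\right) \left(241 + 19\right) + 2 \cdot 188\right) + \left(1 - 663\right) = \left(\left(-313\right) 260 + 376\right) - 662 = \left(-81380 + 376\right) - 662 = -81004 - 662 = -81666$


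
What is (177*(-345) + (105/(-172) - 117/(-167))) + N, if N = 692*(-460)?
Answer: -10897452151/28724 ≈ -3.7939e+5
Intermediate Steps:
N = -318320
(177*(-345) + (105/(-172) - 117/(-167))) + N = (177*(-345) + (105/(-172) - 117/(-167))) - 318320 = (-61065 + (105*(-1/172) - 117*(-1/167))) - 318320 = (-61065 + (-105/172 + 117/167)) - 318320 = (-61065 + 2589/28724) - 318320 = -1754028471/28724 - 318320 = -10897452151/28724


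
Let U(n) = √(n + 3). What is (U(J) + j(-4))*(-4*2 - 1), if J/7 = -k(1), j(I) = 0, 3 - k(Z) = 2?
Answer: -18*I ≈ -18.0*I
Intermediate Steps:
k(Z) = 1 (k(Z) = 3 - 1*2 = 3 - 2 = 1)
J = -7 (J = 7*(-1*1) = 7*(-1) = -7)
U(n) = √(3 + n)
(U(J) + j(-4))*(-4*2 - 1) = (√(3 - 7) + 0)*(-4*2 - 1) = (√(-4) + 0)*(-8 - 1) = (2*I + 0)*(-9) = (2*I)*(-9) = -18*I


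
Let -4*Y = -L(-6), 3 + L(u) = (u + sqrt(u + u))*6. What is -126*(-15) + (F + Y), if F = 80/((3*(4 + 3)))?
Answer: 158261/84 + 3*I*sqrt(3) ≈ 1884.1 + 5.1962*I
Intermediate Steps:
L(u) = -3 + 6*u + 6*sqrt(2)*sqrt(u) (L(u) = -3 + (u + sqrt(u + u))*6 = -3 + (u + sqrt(2*u))*6 = -3 + (u + sqrt(2)*sqrt(u))*6 = -3 + (6*u + 6*sqrt(2)*sqrt(u)) = -3 + 6*u + 6*sqrt(2)*sqrt(u))
Y = -39/4 + 3*I*sqrt(3) (Y = -(-1)*(-3 + 6*(-6) + 6*sqrt(2)*sqrt(-6))/4 = -(-1)*(-3 - 36 + 6*sqrt(2)*(I*sqrt(6)))/4 = -(-1)*(-3 - 36 + 12*I*sqrt(3))/4 = -(-1)*(-39 + 12*I*sqrt(3))/4 = -(39 - 12*I*sqrt(3))/4 = -39/4 + 3*I*sqrt(3) ≈ -9.75 + 5.1962*I)
F = 80/21 (F = 80/((3*7)) = 80/21 ≈ 3.8095)
-126*(-15) + (F + Y) = -126*(-15) + (80/21 + (-39/4 + 3*I*sqrt(3))) = 1890 + (-499/84 + 3*I*sqrt(3)) = 158261/84 + 3*I*sqrt(3)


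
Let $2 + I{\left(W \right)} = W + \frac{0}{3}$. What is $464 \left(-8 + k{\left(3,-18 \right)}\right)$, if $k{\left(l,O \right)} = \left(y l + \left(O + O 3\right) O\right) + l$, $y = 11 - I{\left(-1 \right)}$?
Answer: $618512$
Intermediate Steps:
$I{\left(W \right)} = -2 + W$ ($I{\left(W \right)} = -2 + \left(W + \frac{0}{3}\right) = -2 + \left(W + 0 \cdot \frac{1}{3}\right) = -2 + \left(W + 0\right) = -2 + W$)
$y = 14$ ($y = 11 - \left(-2 - 1\right) = 11 - -3 = 11 + 3 = 14$)
$k{\left(l,O \right)} = 4 O^{2} + 15 l$ ($k{\left(l,O \right)} = \left(14 l + \left(O + O 3\right) O\right) + l = \left(14 l + \left(O + 3 O\right) O\right) + l = \left(14 l + 4 O O\right) + l = \left(14 l + 4 O^{2}\right) + l = \left(4 O^{2} + 14 l\right) + l = 4 O^{2} + 15 l$)
$464 \left(-8 + k{\left(3,-18 \right)}\right) = 464 \left(-8 + \left(4 \left(-18\right)^{2} + 15 \cdot 3\right)\right) = 464 \left(-8 + \left(4 \cdot 324 + 45\right)\right) = 464 \left(-8 + \left(1296 + 45\right)\right) = 464 \left(-8 + 1341\right) = 464 \cdot 1333 = 618512$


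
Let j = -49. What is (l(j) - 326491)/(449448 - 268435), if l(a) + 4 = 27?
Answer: -326468/181013 ≈ -1.8036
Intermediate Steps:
l(a) = 23 (l(a) = -4 + 27 = 23)
(l(j) - 326491)/(449448 - 268435) = (23 - 326491)/(449448 - 268435) = -326468/181013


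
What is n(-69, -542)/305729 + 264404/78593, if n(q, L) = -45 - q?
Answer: 80837856748/24028159297 ≈ 3.3643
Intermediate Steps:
n(-69, -542)/305729 + 264404/78593 = (-45 - 1*(-69))/305729 + 264404/78593 = (-45 + 69)*(1/305729) + 264404*(1/78593) = 24*(1/305729) + 264404/78593 = 24/305729 + 264404/78593 = 80837856748/24028159297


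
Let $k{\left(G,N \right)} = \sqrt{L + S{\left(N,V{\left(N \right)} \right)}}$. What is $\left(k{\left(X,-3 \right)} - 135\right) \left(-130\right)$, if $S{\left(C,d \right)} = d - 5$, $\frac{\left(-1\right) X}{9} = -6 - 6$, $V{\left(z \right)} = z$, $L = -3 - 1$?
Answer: $17550 - 260 i \sqrt{3} \approx 17550.0 - 450.33 i$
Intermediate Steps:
$L = -4$
$X = 108$ ($X = - 9 \left(-6 - 6\right) = \left(-9\right) \left(-12\right) = 108$)
$S{\left(C,d \right)} = -5 + d$
$k{\left(G,N \right)} = \sqrt{-9 + N}$ ($k{\left(G,N \right)} = \sqrt{-4 + \left(-5 + N\right)} = \sqrt{-9 + N}$)
$\left(k{\left(X,-3 \right)} - 135\right) \left(-130\right) = \left(\sqrt{-9 - 3} - 135\right) \left(-130\right) = \left(\sqrt{-12} - 135\right) \left(-130\right) = \left(2 i \sqrt{3} - 135\right) \left(-130\right) = \left(-135 + 2 i \sqrt{3}\right) \left(-130\right) = 17550 - 260 i \sqrt{3}$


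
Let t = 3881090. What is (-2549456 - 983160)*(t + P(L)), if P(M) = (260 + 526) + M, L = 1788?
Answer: -13719493585024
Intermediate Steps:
P(M) = 786 + M
(-2549456 - 983160)*(t + P(L)) = (-2549456 - 983160)*(3881090 + (786 + 1788)) = -3532616*(3881090 + 2574) = -3532616*3883664 = -13719493585024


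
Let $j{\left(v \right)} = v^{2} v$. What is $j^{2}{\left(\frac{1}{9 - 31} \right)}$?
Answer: $\frac{1}{113379904} \approx 8.8199 \cdot 10^{-9}$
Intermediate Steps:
$j{\left(v \right)} = v^{3}$
$j^{2}{\left(\frac{1}{9 - 31} \right)} = \left(\left(\frac{1}{9 - 31}\right)^{3}\right)^{2} = \left(\left(\frac{1}{-22}\right)^{3}\right)^{2} = \left(\left(- \frac{1}{22}\right)^{3}\right)^{2} = \left(- \frac{1}{10648}\right)^{2} = \frac{1}{113379904}$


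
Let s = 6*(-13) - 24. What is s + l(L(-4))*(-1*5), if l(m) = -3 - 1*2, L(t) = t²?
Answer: -77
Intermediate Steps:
l(m) = -5 (l(m) = -3 - 2 = -5)
s = -102 (s = -78 - 24 = -102)
s + l(L(-4))*(-1*5) = -102 - (-5)*5 = -102 - 5*(-5) = -102 + 25 = -77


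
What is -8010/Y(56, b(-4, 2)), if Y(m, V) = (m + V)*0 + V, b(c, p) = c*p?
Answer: 4005/4 ≈ 1001.3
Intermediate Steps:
Y(m, V) = V (Y(m, V) = (V + m)*0 + V = 0 + V = V)
-8010/Y(56, b(-4, 2)) = -8010/((-4*2)) = -8010/(-8) = -8010*(-⅛) = 4005/4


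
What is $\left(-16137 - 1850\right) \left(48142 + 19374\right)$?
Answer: $-1214410292$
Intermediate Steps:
$\left(-16137 - 1850\right) \left(48142 + 19374\right) = \left(-17987\right) 67516 = -1214410292$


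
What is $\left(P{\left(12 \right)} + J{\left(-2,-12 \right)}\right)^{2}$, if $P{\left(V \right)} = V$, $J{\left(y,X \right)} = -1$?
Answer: $121$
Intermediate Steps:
$\left(P{\left(12 \right)} + J{\left(-2,-12 \right)}\right)^{2} = \left(12 - 1\right)^{2} = 11^{2} = 121$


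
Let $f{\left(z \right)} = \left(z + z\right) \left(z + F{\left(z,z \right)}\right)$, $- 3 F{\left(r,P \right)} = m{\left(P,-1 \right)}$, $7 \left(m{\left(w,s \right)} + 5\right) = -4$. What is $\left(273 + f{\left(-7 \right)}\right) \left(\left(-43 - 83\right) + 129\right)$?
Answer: $1035$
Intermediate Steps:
$m{\left(w,s \right)} = - \frac{39}{7}$ ($m{\left(w,s \right)} = -5 + \frac{1}{7} \left(-4\right) = -5 - \frac{4}{7} = - \frac{39}{7}$)
$F{\left(r,P \right)} = \frac{13}{7}$ ($F{\left(r,P \right)} = \left(- \frac{1}{3}\right) \left(- \frac{39}{7}\right) = \frac{13}{7}$)
$f{\left(z \right)} = 2 z \left(\frac{13}{7} + z\right)$ ($f{\left(z \right)} = \left(z + z\right) \left(z + \frac{13}{7}\right) = 2 z \left(\frac{13}{7} + z\right)$)
$\left(273 + f{\left(-7 \right)}\right) \left(\left(-43 - 83\right) + 129\right) = \left(273 + \frac{2}{7} \left(-7\right) \left(13 + 7 \left(-7\right)\right)\right) \left(\left(-43 - 83\right) + 129\right) = \left(273 + \frac{2}{7} \left(-7\right) \left(13 - 49\right)\right) \left(-126 + 129\right) = \left(273 + \frac{2}{7} \left(-7\right) \left(-36\right)\right) 3 = \left(273 + 72\right) 3 = 345 \cdot 3 = 1035$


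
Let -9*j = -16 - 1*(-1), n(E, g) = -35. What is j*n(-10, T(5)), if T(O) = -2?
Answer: -175/3 ≈ -58.333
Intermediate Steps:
j = 5/3 (j = -(-16 - 1*(-1))/9 = -(-16 + 1)/9 = -⅑*(-15) = 5/3 ≈ 1.6667)
j*n(-10, T(5)) = (5/3)*(-35) = -175/3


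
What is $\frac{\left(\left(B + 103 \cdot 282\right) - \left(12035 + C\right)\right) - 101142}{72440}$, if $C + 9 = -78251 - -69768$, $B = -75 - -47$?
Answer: $- \frac{75667}{72440} \approx -1.0445$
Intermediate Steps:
$B = -28$ ($B = -75 + 47 = -28$)
$C = -8492$ ($C = -9 - 8483 = -8492$)
$\frac{\left(\left(B + 103 \cdot 282\right) - \left(12035 + C\right)\right) - 101142}{72440} = \frac{\left(\left(-28 + 103 \cdot 282\right) - 3543\right) - 101142}{72440} = \left(\left(\left(-28 + 29046\right) + \left(-12035 + 8492\right)\right) - 101142\right) \frac{1}{72440} = \left(\left(29018 - 3543\right) - 101142\right) \frac{1}{72440} = \left(25475 - 101142\right) \frac{1}{72440} = \left(-75667\right) \frac{1}{72440} = - \frac{75667}{72440}$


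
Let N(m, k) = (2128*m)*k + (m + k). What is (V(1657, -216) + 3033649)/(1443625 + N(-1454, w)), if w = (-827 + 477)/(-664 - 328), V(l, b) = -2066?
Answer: 1503665168/173847391 ≈ 8.6493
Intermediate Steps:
w = 175/496 (w = -350/(-992) = -350*(-1/992) = 175/496 ≈ 0.35282)
N(m, k) = k + m + 2128*k*m (N(m, k) = 2128*k*m + (k + m) = k + m + 2128*k*m)
(V(1657, -216) + 3033649)/(1443625 + N(-1454, w)) = (-2066 + 3033649)/(1443625 + (175/496 - 1454 + 2128*(175/496)*(-1454))) = 3031583/(1443625 + (175/496 - 1454 - 33841850/31)) = 3031583/(1443625 - 542190609/496) = 3031583/(173847391/496) = 3031583*(496/173847391) = 1503665168/173847391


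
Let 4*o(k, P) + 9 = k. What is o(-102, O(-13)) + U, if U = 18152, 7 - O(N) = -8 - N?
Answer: 72497/4 ≈ 18124.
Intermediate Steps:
O(N) = 15 + N (O(N) = 7 - (-8 - N) = 7 + (8 + N) = 15 + N)
o(k, P) = -9/4 + k/4
o(-102, O(-13)) + U = (-9/4 + (¼)*(-102)) + 18152 = (-9/4 - 51/2) + 18152 = -111/4 + 18152 = 72497/4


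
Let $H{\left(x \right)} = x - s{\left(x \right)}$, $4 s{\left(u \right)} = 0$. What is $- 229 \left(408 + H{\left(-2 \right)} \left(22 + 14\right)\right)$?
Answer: $-76944$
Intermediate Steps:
$s{\left(u \right)} = 0$ ($s{\left(u \right)} = \frac{1}{4} \cdot 0 = 0$)
$H{\left(x \right)} = x$ ($H{\left(x \right)} = x - 0 = x + 0 = x$)
$- 229 \left(408 + H{\left(-2 \right)} \left(22 + 14\right)\right) = - 229 \left(408 - 2 \left(22 + 14\right)\right) = - 229 \left(408 - 72\right) = \left(-229\right) 336 = -76944$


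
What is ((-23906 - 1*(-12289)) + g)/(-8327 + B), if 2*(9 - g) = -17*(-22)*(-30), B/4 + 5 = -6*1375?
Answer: 5998/41347 ≈ 0.14506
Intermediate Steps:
B = -33020 (B = -20 + 4*(-6*1375) = -20 + 4*(-8250) = -20 - 33000 = -33020)
g = 5619 (g = 9 - (-17*(-22))*(-30)/2 = 9 - 187*(-30) = 9 - 1/2*(-11220) = 9 + 5610 = 5619)
((-23906 - 1*(-12289)) + g)/(-8327 + B) = ((-23906 - 1*(-12289)) + 5619)/(-8327 - 33020) = ((-23906 + 12289) + 5619)/(-41347) = (-11617 + 5619)*(-1/41347) = -5998*(-1/41347) = 5998/41347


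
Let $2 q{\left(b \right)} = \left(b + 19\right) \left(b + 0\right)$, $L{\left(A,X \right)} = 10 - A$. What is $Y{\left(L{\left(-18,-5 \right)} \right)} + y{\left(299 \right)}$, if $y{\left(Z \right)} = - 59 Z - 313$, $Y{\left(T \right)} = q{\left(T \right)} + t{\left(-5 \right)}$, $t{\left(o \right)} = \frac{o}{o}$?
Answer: $-17295$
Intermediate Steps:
$q{\left(b \right)} = \frac{b \left(19 + b\right)}{2}$ ($q{\left(b \right)} = \frac{\left(b + 19\right) \left(b + 0\right)}{2} = \frac{\left(19 + b\right) b}{2} = \frac{b \left(19 + b\right)}{2}$)
$t{\left(o \right)} = 1$
$Y{\left(T \right)} = 1 + \frac{T \left(19 + T\right)}{2}$ ($Y{\left(T \right)} = \frac{T \left(19 + T\right)}{2} + 1 = 1 + \frac{T \left(19 + T\right)}{2}$)
$y{\left(Z \right)} = -313 - 59 Z$
$Y{\left(L{\left(-18,-5 \right)} \right)} + y{\left(299 \right)} = \left(1 + \frac{\left(10 - -18\right) \left(19 + \left(10 - -18\right)\right)}{2}\right) - 17954 = \left(1 + \frac{\left(10 + 18\right) \left(19 + \left(10 + 18\right)\right)}{2}\right) - 17954 = \left(1 + \frac{1}{2} \cdot 28 \left(19 + 28\right)\right) - 17954 = \left(1 + \frac{1}{2} \cdot 28 \cdot 47\right) - 17954 = \left(1 + 658\right) - 17954 = 659 - 17954 = -17295$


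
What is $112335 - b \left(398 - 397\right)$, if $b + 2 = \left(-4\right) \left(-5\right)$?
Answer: $112317$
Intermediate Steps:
$b = 18$ ($b = -2 - -20 = -2 + 20 = 18$)
$112335 - b \left(398 - 397\right) = 112335 - 18 \left(398 - 397\right) = 112335 - 18 \cdot 1 = 112335 - 18 = 112317$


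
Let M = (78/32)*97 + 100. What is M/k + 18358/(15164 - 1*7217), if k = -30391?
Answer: 8883908947/3864276432 ≈ 2.2990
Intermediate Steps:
M = 5383/16 (M = (78*(1/32))*97 + 100 = (39/16)*97 + 100 = 3783/16 + 100 = 5383/16 ≈ 336.44)
M/k + 18358/(15164 - 1*7217) = (5383/16)/(-30391) + 18358/(15164 - 1*7217) = (5383/16)*(-1/30391) + 18358/(15164 - 7217) = -5383/486256 + 18358/7947 = 8883908947/3864276432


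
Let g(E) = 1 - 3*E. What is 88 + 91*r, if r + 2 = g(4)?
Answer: -1095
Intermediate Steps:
r = -13 (r = -2 + (1 - 3*4) = -2 + (1 - 12) = -2 - 11 = -13)
88 + 91*r = 88 + 91*(-13) = 88 - 1183 = -1095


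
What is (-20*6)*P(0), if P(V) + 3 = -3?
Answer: 720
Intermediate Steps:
P(V) = -6 (P(V) = -3 - 3 = -6)
(-20*6)*P(0) = -20*6*(-6) = -120*(-6) = 720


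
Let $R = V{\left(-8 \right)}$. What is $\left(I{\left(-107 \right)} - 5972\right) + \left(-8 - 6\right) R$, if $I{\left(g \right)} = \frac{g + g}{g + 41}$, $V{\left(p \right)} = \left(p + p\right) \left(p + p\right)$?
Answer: $- \frac{315241}{33} \approx -9552.8$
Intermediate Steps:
$V{\left(p \right)} = 4 p^{2}$ ($V{\left(p \right)} = 2 p 2 p = 4 p^{2}$)
$R = 256$ ($R = 4 \left(-8\right)^{2} = 4 \cdot 64 = 256$)
$I{\left(g \right)} = \frac{2 g}{41 + g}$
$\left(I{\left(-107 \right)} - 5972\right) + \left(-8 - 6\right) R = \left(2 \left(-107\right) \frac{1}{41 - 107} - 5972\right) + \left(-8 - 6\right) 256 = \left(2 \left(-107\right) \frac{1}{-66} - 5972\right) - 3584 = \left(2 \left(-107\right) \left(- \frac{1}{66}\right) - 5972\right) - 3584 = \left(\frac{107}{33} - 5972\right) - 3584 = - \frac{196969}{33} - 3584 = - \frac{315241}{33}$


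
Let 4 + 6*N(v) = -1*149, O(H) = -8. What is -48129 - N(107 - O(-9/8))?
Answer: -96207/2 ≈ -48104.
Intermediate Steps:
N(v) = -51/2 (N(v) = -⅔ + (-1*149)/6 = -⅔ + (⅙)*(-149) = -⅔ - 149/6 = -51/2)
-48129 - N(107 - O(-9/8)) = -48129 - 1*(-51/2) = -48129 + 51/2 = -96207/2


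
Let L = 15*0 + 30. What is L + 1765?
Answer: 1795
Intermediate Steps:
L = 30 (L = 0 + 30 = 30)
L + 1765 = 30 + 1765 = 1795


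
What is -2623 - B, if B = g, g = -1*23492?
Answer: 20869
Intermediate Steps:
g = -23492
B = -23492
-2623 - B = -2623 - 1*(-23492) = -2623 + 23492 = 20869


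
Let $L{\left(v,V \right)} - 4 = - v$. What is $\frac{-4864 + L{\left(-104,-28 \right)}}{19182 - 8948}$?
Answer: $- \frac{2378}{5117} \approx -0.46473$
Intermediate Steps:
$L{\left(v,V \right)} = 4 - v$
$\frac{-4864 + L{\left(-104,-28 \right)}}{19182 - 8948} = \frac{-4864 + \left(4 - -104\right)}{19182 - 8948} = \frac{-4864 + \left(4 + 104\right)}{10234} = \left(-4864 + 108\right) \frac{1}{10234} = \left(-4756\right) \frac{1}{10234} = - \frac{2378}{5117}$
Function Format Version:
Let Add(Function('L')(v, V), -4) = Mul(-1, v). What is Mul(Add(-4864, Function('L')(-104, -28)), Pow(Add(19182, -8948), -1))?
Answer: Rational(-2378, 5117) ≈ -0.46473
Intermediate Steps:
Function('L')(v, V) = Add(4, Mul(-1, v))
Mul(Add(-4864, Function('L')(-104, -28)), Pow(Add(19182, -8948), -1)) = Mul(Add(-4864, Add(4, Mul(-1, -104))), Pow(Add(19182, -8948), -1)) = Mul(Add(-4864, Add(4, 104)), Pow(10234, -1)) = Mul(Add(-4864, 108), Rational(1, 10234)) = Mul(-4756, Rational(1, 10234)) = Rational(-2378, 5117)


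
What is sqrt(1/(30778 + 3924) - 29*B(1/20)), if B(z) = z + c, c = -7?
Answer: sqrt(6067808753705)/173510 ≈ 14.197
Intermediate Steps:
B(z) = -7 + z (B(z) = z - 7 = -7 + z)
sqrt(1/(30778 + 3924) - 29*B(1/20)) = sqrt(1/(30778 + 3924) - 29*(-7 + 1/20)) = sqrt(1/34702 - 29*(-7 + 1/20)) = sqrt(1/34702 - 29*(-139/20)) = sqrt(1/34702 + 4031/20) = sqrt(69941891/347020) = sqrt(6067808753705)/173510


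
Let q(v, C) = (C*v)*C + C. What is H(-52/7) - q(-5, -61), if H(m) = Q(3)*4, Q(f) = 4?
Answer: 18682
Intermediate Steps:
q(v, C) = C + v*C² (q(v, C) = v*C² + C = C + v*C²)
H(m) = 16 (H(m) = 4*4 = 16)
H(-52/7) - q(-5, -61) = 16 - (-61)*(1 - 61*(-5)) = 16 - (-61)*(1 + 305) = 16 - (-61)*306 = 16 - 1*(-18666) = 16 + 18666 = 18682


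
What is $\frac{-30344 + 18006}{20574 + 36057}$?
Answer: $- \frac{12338}{56631} \approx -0.21787$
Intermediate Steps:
$\frac{-30344 + 18006}{20574 + 36057} = - \frac{12338}{56631}$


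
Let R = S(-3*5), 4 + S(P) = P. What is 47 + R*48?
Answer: -865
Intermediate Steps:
S(P) = -4 + P
R = -19 (R = -4 - 3*5 = -4 - 15 = -19)
47 + R*48 = 47 - 19*48 = 47 - 912 = -865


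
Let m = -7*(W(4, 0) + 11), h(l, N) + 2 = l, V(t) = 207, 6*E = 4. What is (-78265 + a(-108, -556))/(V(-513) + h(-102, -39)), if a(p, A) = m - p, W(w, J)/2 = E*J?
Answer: -78234/103 ≈ -759.55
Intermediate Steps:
E = ⅔ (E = (⅙)*4 = ⅔ ≈ 0.66667)
h(l, N) = -2 + l
W(w, J) = 4*J/3 (W(w, J) = 2*(2*J/3) = 4*J/3)
m = -77 (m = -7*((4/3)*0 + 11) = -7*(0 + 11) = -7*11 = -77)
a(p, A) = -77 - p
(-78265 + a(-108, -556))/(V(-513) + h(-102, -39)) = (-78265 + (-77 - 1*(-108)))/(207 + (-2 - 102)) = (-78265 + (-77 + 108))/(207 - 104) = (-78265 + 31)/103 = -78234*1/103 = -78234/103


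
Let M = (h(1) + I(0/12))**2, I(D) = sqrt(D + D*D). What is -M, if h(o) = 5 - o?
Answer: -16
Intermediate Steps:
I(D) = sqrt(D + D**2)
M = 16 (M = ((5 - 1*1) + sqrt((0/12)*(1 + 0/12)))**2 = ((5 - 1) + sqrt((0*(1/12))*(1 + 0*(1/12))))**2 = (4 + sqrt(0*(1 + 0)))**2 = (4 + sqrt(0*1))**2 = (4 + sqrt(0))**2 = (4 + 0)**2 = 4**2 = 16)
-M = -1*16 = -16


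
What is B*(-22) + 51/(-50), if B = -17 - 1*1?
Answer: 19749/50 ≈ 394.98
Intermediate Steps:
B = -18 (B = -17 - 1 = -18)
B*(-22) + 51/(-50) = -18*(-22) + 51/(-50) = 396 + 51*(-1/50) = 396 - 51/50 = 19749/50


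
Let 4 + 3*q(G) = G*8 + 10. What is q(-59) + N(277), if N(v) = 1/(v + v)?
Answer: -258161/1662 ≈ -155.33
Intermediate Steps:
q(G) = 2 + 8*G/3 (q(G) = -4/3 + (G*8 + 10)/3 = -4/3 + (8*G + 10)/3 = -4/3 + (10 + 8*G)/3 = -4/3 + (10/3 + 8*G/3) = 2 + 8*G/3)
N(v) = 1/(2*v)
q(-59) + N(277) = (2 + (8/3)*(-59)) + (½)/277 = (2 - 472/3) + (½)*(1/277) = -466/3 + 1/554 = -258161/1662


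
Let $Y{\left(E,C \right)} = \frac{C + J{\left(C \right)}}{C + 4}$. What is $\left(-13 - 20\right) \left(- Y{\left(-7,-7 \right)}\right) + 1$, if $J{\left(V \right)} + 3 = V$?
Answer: $188$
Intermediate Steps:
$J{\left(V \right)} = -3 + V$
$Y{\left(E,C \right)} = \frac{-3 + 2 C}{4 + C}$ ($Y{\left(E,C \right)} = \frac{C + \left(-3 + C\right)}{C + 4} = \frac{-3 + 2 C}{4 + C}$)
$\left(-13 - 20\right) \left(- Y{\left(-7,-7 \right)}\right) + 1 = \left(-13 - 20\right) \left(- \frac{-3 + 2 \left(-7\right)}{4 - 7}\right) + 1 = - 33 \left(- \frac{-3 - 14}{-3}\right) + 1 = - 33 \left(- \frac{\left(-1\right) \left(-17\right)}{3}\right) + 1 = - 33 \left(\left(-1\right) \frac{17}{3}\right) + 1 = \left(-33\right) \left(- \frac{17}{3}\right) + 1 = 187 + 1 = 188$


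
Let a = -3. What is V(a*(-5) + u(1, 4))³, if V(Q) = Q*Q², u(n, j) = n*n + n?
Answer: 118587876497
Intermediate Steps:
u(n, j) = n + n² (u(n, j) = n² + n = n + n²)
V(Q) = Q³
V(a*(-5) + u(1, 4))³ = ((-3*(-5) + 1*(1 + 1))³)³ = ((15 + 1*2)³)³ = ((15 + 2)³)³ = (17³)³ = 4913³ = 118587876497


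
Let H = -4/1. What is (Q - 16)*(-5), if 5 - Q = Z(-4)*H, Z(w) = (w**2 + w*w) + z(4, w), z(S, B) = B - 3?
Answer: -445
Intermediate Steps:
z(S, B) = -3 + B
Z(w) = -3 + w + 2*w**2 (Z(w) = (w**2 + w*w) + (-3 + w) = (w**2 + w**2) + (-3 + w) = 2*w**2 + (-3 + w) = -3 + w + 2*w**2)
H = -4 (H = -4*1 = -4)
Q = 105 (Q = 5 - (-3 - 4 + 2*(-4)**2)*(-4) = 5 - (-3 - 4 + 2*16)*(-4) = 5 - (-3 - 4 + 32)*(-4) = 5 - 25*(-4) = 5 - 1*(-100) = 5 + 100 = 105)
(Q - 16)*(-5) = (105 - 16)*(-5) = 89*(-5) = -445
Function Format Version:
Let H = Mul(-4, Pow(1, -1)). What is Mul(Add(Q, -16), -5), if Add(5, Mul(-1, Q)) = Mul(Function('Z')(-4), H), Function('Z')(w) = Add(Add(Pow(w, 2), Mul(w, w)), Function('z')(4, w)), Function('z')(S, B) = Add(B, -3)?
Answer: -445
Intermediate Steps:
Function('z')(S, B) = Add(-3, B)
Function('Z')(w) = Add(-3, w, Mul(2, Pow(w, 2))) (Function('Z')(w) = Add(Add(Pow(w, 2), Mul(w, w)), Add(-3, w)) = Add(Add(Pow(w, 2), Pow(w, 2)), Add(-3, w)) = Add(Mul(2, Pow(w, 2)), Add(-3, w)) = Add(-3, w, Mul(2, Pow(w, 2))))
H = -4 (H = Mul(-4, 1) = -4)
Q = 105 (Q = Add(5, Mul(-1, Mul(Add(-3, -4, Mul(2, Pow(-4, 2))), -4))) = Add(5, Mul(-1, Mul(Add(-3, -4, Mul(2, 16)), -4))) = Add(5, Mul(-1, Mul(Add(-3, -4, 32), -4))) = Add(5, Mul(-1, Mul(25, -4))) = Add(5, Mul(-1, -100)) = Add(5, 100) = 105)
Mul(Add(Q, -16), -5) = Mul(Add(105, -16), -5) = Mul(89, -5) = -445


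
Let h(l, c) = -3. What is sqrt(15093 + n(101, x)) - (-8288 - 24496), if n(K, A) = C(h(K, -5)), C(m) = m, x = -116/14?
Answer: 32784 + sqrt(15090) ≈ 32907.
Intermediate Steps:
x = -58/7 (x = -116*1/14 = -58/7 ≈ -8.2857)
n(K, A) = -3
sqrt(15093 + n(101, x)) - (-8288 - 24496) = sqrt(15093 - 3) - (-8288 - 24496) = sqrt(15090) - 1*(-32784) = sqrt(15090) + 32784 = 32784 + sqrt(15090)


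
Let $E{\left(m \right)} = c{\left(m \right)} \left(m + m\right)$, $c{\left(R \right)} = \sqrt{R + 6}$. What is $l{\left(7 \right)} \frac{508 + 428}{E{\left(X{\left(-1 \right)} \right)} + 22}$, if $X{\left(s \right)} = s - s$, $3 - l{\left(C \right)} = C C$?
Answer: $- \frac{21528}{11} \approx -1957.1$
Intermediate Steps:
$l{\left(C \right)} = 3 - C^{2}$ ($l{\left(C \right)} = 3 - C C = 3 - C^{2}$)
$X{\left(s \right)} = 0$
$c{\left(R \right)} = \sqrt{6 + R}$
$E{\left(m \right)} = 2 m \sqrt{6 + m}$ ($E{\left(m \right)} = \sqrt{6 + m} \left(m + m\right) = \sqrt{6 + m} 2 m = 2 m \sqrt{6 + m}$)
$l{\left(7 \right)} \frac{508 + 428}{E{\left(X{\left(-1 \right)} \right)} + 22} = \left(3 - 7^{2}\right) \frac{508 + 428}{2 \cdot 0 \sqrt{6 + 0} + 22} = \left(3 - 49\right) \frac{936}{2 \cdot 0 \sqrt{6} + 22} = \left(3 - 49\right) \frac{936}{0 + 22} = - 46 \cdot \frac{936}{22} = - 46 \cdot 936 \cdot \frac{1}{22} = \left(-46\right) \frac{468}{11} = - \frac{21528}{11}$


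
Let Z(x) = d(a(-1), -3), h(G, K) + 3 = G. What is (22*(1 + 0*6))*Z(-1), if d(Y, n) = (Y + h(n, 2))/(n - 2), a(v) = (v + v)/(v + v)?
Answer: 22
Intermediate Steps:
h(G, K) = -3 + G
a(v) = 1 (a(v) = (2*v)/((2*v)) = (2*v)*(1/(2*v)) = 1)
d(Y, n) = (-3 + Y + n)/(-2 + n) (d(Y, n) = (Y + (-3 + n))/(n - 2) = (-3 + Y + n)/(-2 + n))
Z(x) = 1 (Z(x) = (-3 + 1 - 3)/(-2 - 3) = -5/(-5) = -⅕*(-5) = 1)
(22*(1 + 0*6))*Z(-1) = (22*(1 + 0*6))*1 = (22*(1 + 0))*1 = (22*1)*1 = 22*1 = 22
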